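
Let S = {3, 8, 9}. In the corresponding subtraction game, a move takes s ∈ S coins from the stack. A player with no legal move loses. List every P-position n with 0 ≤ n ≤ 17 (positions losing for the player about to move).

0, 1, 2, 6, 7, 12, 13, 17

G(0) = 0
G(1) = mex{} = 0
G(2) = mex{} = 0
G(3) = mex{0} = 1
G(4) = mex{0} = 1
G(5) = mex{0} = 1
G(6) = mex{1} = 0
G(7) = mex{1} = 0
G(8) = mex{1,0} = 2
G(9) = mex{0,0,0} = 1
G(10) = mex{0,0,0} = 1
G(11) = mex{2,1,0} = 3
G(12) = mex{1,1,1} = 0
G(13) = mex{1,1,1} = 0
G(14) = mex{3,0,1} = 2
G(15) = mex{0,0,0} = 1
G(16) = mex{0,2,0} = 1
G(17) = mex{2,1,2} = 0
P-positions are exactly the n with G(n) = 0.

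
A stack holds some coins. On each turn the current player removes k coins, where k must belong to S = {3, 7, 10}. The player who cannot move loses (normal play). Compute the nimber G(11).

3

G(0) = 0
G(1) = mex{} = 0
G(2) = mex{} = 0
G(3) = mex{0} = 1
G(4) = mex{0} = 1
G(5) = mex{0} = 1
G(6) = mex{1} = 0
G(7) = mex{1,0} = 2
G(8) = mex{1,0} = 2
G(9) = mex{0,0} = 1
G(10) = mex{2,1,0} = 3
G(11) = mex{2,1,0} = 3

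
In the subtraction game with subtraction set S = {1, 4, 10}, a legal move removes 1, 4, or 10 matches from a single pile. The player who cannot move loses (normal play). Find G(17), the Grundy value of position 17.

1

G(0) = 0
G(1) = mex{0} = 1
G(2) = mex{1} = 0
G(3) = mex{0} = 1
G(4) = mex{1,0} = 2
G(5) = mex{2,1} = 0
G(6) = mex{0,0} = 1
G(7) = mex{1,1} = 0
G(8) = mex{0,2} = 1
G(9) = mex{1,0} = 2
G(10) = mex{2,1,0} = 3
G(11) = mex{3,0,1} = 2
G(12) = mex{2,1,0} = 3
G(13) = mex{3,2,1} = 0
G(14) = mex{0,3,2} = 1
G(15) = mex{1,2,0} = 3
G(16) = mex{3,3,1} = 0
G(17) = mex{0,0,0} = 1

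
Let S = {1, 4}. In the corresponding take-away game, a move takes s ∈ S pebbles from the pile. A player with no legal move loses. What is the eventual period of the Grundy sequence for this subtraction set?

5

n :  0  1  2  3  4  5  6  7  8  9 10 11 12 13 14
G :  0  1  0  1  2  0  1  0  1  2  0  1  0  1  2
G(n+5) = G(n) holds for n = 0,…,3 (a full window of length max(S) = 4), so the sequence is purely periodic with period 5.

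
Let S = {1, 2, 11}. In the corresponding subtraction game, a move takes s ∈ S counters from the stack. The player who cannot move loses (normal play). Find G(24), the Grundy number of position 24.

n :  0  1  2  3  4  5  6  7  8  9 10 11 12 13 14 15 16 17 18 19 20 21 22 23 24
G :  0  1  2  0  1  2  0  1  2  0  1  2  0  1  2  0  1  2  0  1  2  0  1  2  0

0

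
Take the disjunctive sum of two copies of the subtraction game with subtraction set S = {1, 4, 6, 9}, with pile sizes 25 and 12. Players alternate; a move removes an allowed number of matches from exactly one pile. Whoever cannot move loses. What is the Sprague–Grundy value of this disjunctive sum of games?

All piles use S = {1, 4, 6, 9}:
n :  0  1  2  3  4  5  6  7  8  9 10 11 12 13 14 15 16 17 18 19 20 21 22 23 24 25
G :  0  1  0  1  2  0  1  0  1  2  0  1  0  1  2  0  1  0  1  2  0  1  0  1  2  0
Pile A: G(25) = 0.
Pile B: G(12) = 0.
Combined Grundy value = 0 ⊕ 0 = 0.

0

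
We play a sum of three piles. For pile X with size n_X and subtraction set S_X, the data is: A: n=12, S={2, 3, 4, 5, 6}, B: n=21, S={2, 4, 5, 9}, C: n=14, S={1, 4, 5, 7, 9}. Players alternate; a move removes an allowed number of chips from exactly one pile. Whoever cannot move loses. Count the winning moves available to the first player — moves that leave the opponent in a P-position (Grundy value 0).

0

Pile A, S = {2, 3, 4, 5, 6}:
n :  0  1  2  3  4  5  6  7  8  9 10 11 12
G :  0  0  1  1  2  2  3  3  0  0  1  1  2
G_A(12) = 2.
Pile B, S = {2, 4, 5, 9}:
G(0) = 0
G(1) = mex{} = 0
G(2) = mex{0} = 1
G(3) = mex{0} = 1
G(4) = mex{1,0} = 2
G(5) = mex{1,0,0} = 2
G(6) = mex{2,1,0} = 3
G(7) = mex{2,1,1} = 0
G(8) = mex{3,2,1} = 0
G(9) = mex{0,2,2,0} = 1
G(10) = mex{0,3,2,0} = 1
G(11) = mex{1,0,3,1} = 2
G(12) = mex{1,0,0,1} = 2
G(13) = mex{2,1,0,2} = 3
G(14) = mex{2,1,1,2} = 0
G(15) = mex{3,2,1,3} = 0
G(16) = mex{0,2,2,0} = 1
G(17) = mex{0,3,2,0} = 1
G(18) = mex{1,0,3,1} = 2
G(19) = mex{1,0,0,1} = 2
G(20) = mex{2,1,0,2} = 3
G(21) = mex{2,1,1,2} = 0
G_B(21) = 0.
Pile C, S = {1, 4, 5, 7, 9}:
G(0) = 0
G(1) = mex{0} = 1
G(2) = mex{1} = 0
G(3) = mex{0} = 1
G(4) = mex{1,0} = 2
G(5) = mex{2,1,0} = 3
G(6) = mex{3,0,1} = 2
G(7) = mex{2,1,0,0} = 3
G(8) = mex{3,2,1,1} = 0
G(9) = mex{0,3,2,0,0} = 1
G(10) = mex{1,2,3,1,1} = 0
G(11) = mex{0,3,2,2,0} = 1
G(12) = mex{1,0,3,3,1} = 2
G(13) = mex{2,1,0,2,2} = 3
G(14) = mex{3,0,1,3,3} = 2
G_C(14) = 2.
Combined Grundy value = 2 ⊕ 0 ⊕ 2 = 0.
A winning move leaves total XOR = 0, i.e. changes one component's Grundy value g to g ⊕ X where X is the current total.
Pile A: target g' = 2⊕0 = 2, but every legal move changes the Grundy value (mex property), so 0 moves.
Pile B: target g' = 0⊕0 = 0, but every legal move changes the Grundy value (mex property), so 0 moves.
Pile C: target g' = 2⊕0 = 2, but every legal move changes the Grundy value (mex property), so 0 moves.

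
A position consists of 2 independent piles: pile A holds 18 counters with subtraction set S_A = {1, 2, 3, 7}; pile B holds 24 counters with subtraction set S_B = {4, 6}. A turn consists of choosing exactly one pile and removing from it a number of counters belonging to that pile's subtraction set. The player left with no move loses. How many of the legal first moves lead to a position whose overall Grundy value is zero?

2

Pile A, S = {1, 2, 3, 7}:
n :  0  1  2  3  4  5  6  7  8  9 10 11 12 13 14 15 16 17 18
G :  0  1  2  3  0  1  2  3  0  1  2  3  0  1  2  3  0  1  2
G_A(18) = 2.
Pile B, S = {4, 6}:
n :  0  1  2  3  4  5  6  7  8  9 10 11 12 13 14 15 16 17 18 19 20 21 22 23 24
G :  0  0  0  0  1  1  1  1  2  2  0  0  0  0  1  1  1  1  2  2  0  0  0  0  1
G_B(24) = 1.
Combined Grundy value = 2 ⊕ 1 = 3.
A winning move leaves total XOR = 0, i.e. changes one component's Grundy value g to g ⊕ X where X is the current total.
Pile A: need g' = 2⊕3 = 1. Options: 18−1→G=1, 18−2→G=0, 18−3→G=3, 18−7→G=3. Hits: 1.
Pile B: need g' = 1⊕3 = 2. Options: 24−4→G=0, 24−6→G=2. Hits: 1.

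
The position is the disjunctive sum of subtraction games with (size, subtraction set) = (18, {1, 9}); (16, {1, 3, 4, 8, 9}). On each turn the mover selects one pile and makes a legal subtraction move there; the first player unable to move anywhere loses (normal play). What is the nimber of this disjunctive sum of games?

Pile A, S = {1, 9}:
n :  0  1  2  3  4  5  6  7  8  9 10 11 12 13 14 15 16 17 18
G :  0  1  0  1  0  1  0  1  0  1  0  1  0  1  0  1  0  1  0
G_A(18) = 0.
Pile B, S = {1, 3, 4, 8, 9}:
G(0) = 0
G(1) = mex{0} = 1
G(2) = mex{1} = 0
G(3) = mex{0,0} = 1
G(4) = mex{1,1,0} = 2
G(5) = mex{2,0,1} = 3
G(6) = mex{3,1,0} = 2
G(7) = mex{2,2,1} = 0
G(8) = mex{0,3,2,0} = 1
G(9) = mex{1,2,3,1,0} = 4
G(10) = mex{4,0,2,0,1} = 3
G(11) = mex{3,1,0,1,0} = 2
G(12) = mex{2,4,1,2,1} = 0
G(13) = mex{0,3,4,3,2} = 1
G(14) = mex{1,2,3,2,3} = 0
G(15) = mex{0,0,2,0,2} = 1
G(16) = mex{1,1,0,1,0} = 2
G_B(16) = 2.
Combined Grundy value = 0 ⊕ 2 = 2.

2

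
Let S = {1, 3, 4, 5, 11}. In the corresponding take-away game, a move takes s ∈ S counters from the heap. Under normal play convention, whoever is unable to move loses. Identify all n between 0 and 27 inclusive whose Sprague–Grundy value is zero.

n :  0  1  2  3  4  5  6  7  8  9 10 11 12 13 14 15 16 17 18 19 20 21 22 23 24 25 26 27
G :  0  1  0  1  2  3  2  3  0  1  0  1  2  3  2  3  0  1  0  1  2  3  2  3  0  1  0  1
P-positions are exactly the n with G(n) = 0.

0, 2, 8, 10, 16, 18, 24, 26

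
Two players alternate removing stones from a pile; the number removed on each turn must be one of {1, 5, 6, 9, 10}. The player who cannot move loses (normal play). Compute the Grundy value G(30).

0

n :  0  1  2  3  4  5  6  7  8  9 10 11 12 13 14 15 16 17 18 19 20 21 22 23 24 25 26 27 28 29 30
G :  0  1  0  1  0  1  2  3  2  3  2  3  4  5  4  0  1  0  1  0  1  2  3  2  3  2  3  4  5  4  0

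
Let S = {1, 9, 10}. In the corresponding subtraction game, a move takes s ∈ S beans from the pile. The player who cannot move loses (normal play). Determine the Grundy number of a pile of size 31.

2

G(0) = 0
G(1) = mex{0} = 1
G(2) = mex{1} = 0
G(3) = mex{0} = 1
G(4) = mex{1} = 0
G(5) = mex{0} = 1
G(6) = mex{1} = 0
G(7) = mex{0} = 1
G(8) = mex{1} = 0
G(9) = mex{0,0} = 1
G(10) = mex{1,1,0} = 2
G(11) = mex{2,0,1} = 3
G(12) = mex{3,1,0} = 2
G(13) = mex{2,0,1} = 3
G(14) = mex{3,1,0} = 2
G(15) = mex{2,0,1} = 3
G(16) = mex{3,1,0} = 2
G(17) = mex{2,0,1} = 3
G(18) = mex{3,1,0} = 2
G(19) = mex{2,2,1} = 0
G(20) = mex{0,3,2} = 1
G(21) = mex{1,2,3} = 0
G(22) = mex{0,3,2} = 1
G(23) = mex{1,2,3} = 0
G(24) = mex{0,3,2} = 1
G(25) = mex{1,2,3} = 0
G(26) = mex{0,3,2} = 1
G(27) = mex{1,2,3} = 0
G(28) = mex{0,0,2} = 1
G(29) = mex{1,1,0} = 2
G(30) = mex{2,0,1} = 3
G(31) = mex{3,1,0} = 2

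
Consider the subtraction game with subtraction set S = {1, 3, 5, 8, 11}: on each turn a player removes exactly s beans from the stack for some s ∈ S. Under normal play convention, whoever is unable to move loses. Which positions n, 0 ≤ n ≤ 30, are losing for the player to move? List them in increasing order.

G(0) = 0
G(1) = mex{0} = 1
G(2) = mex{1} = 0
G(3) = mex{0,0} = 1
G(4) = mex{1,1} = 0
G(5) = mex{0,0,0} = 1
G(6) = mex{1,1,1} = 0
G(7) = mex{0,0,0} = 1
G(8) = mex{1,1,1,0} = 2
G(9) = mex{2,0,0,1} = 3
G(10) = mex{3,1,1,0} = 2
G(11) = mex{2,2,0,1,0} = 3
G(12) = mex{3,3,1,0,1} = 2
G(13) = mex{2,2,2,1,0} = 3
G(14) = mex{3,3,3,0,1} = 2
G(15) = mex{2,2,2,1,0} = 3
G(16) = mex{3,3,3,2,1} = 0
G(17) = mex{0,2,2,3,0} = 1
G(18) = mex{1,3,3,2,1} = 0
G(19) = mex{0,0,2,3,2} = 1
G(20) = mex{1,1,3,2,3} = 0
G(21) = mex{0,0,0,3,2} = 1
G(22) = mex{1,1,1,2,3} = 0
G(23) = mex{0,0,0,3,2} = 1
G(24) = mex{1,1,1,0,3} = 2
G(25) = mex{2,0,0,1,2} = 3
G(26) = mex{3,1,1,0,3} = 2
G(27) = mex{2,2,0,1,0} = 3
G(28) = mex{3,3,1,0,1} = 2
G(29) = mex{2,2,2,1,0} = 3
G(30) = mex{3,3,3,0,1} = 2
P-positions are exactly the n with G(n) = 0.

0, 2, 4, 6, 16, 18, 20, 22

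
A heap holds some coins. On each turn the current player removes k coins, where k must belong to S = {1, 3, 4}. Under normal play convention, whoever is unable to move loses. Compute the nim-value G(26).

3

n :  0  1  2  3  4  5  6  7  8  9 10 11 12 13 14 15 16 17 18 19 20 21 22 23 24 25 26
G :  0  1  0  1  2  3  2  0  1  0  1  2  3  2  0  1  0  1  2  3  2  0  1  0  1  2  3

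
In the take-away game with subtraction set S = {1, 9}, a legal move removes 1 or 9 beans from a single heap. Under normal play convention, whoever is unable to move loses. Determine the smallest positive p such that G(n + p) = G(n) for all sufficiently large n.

G(0) = 0
G(1) = mex{0} = 1
G(2) = mex{1} = 0
G(3) = mex{0} = 1
G(4) = mex{1} = 0
G(5) = mex{0} = 1
G(6) = mex{1} = 0
G(7) = mex{0} = 1
G(8) = mex{1} = 0
G(9) = mex{0,0} = 1
G(10) = mex{1,1} = 0
G(11) = mex{0,0} = 1
G(12) = mex{1,1} = 0
G(13) = mex{0,0} = 1
G(14) = mex{1,1} = 0
G(n+2) = G(n) holds for n = 0,…,8 (a full window of length max(S) = 9), so the sequence is purely periodic with period 2.

2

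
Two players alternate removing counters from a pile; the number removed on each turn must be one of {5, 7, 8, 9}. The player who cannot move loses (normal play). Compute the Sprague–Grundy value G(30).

0

n :  0  1  2  3  4  5  6  7  8  9 10 11 12 13 14 15 16 17 18 19 20 21 22 23 24 25 26 27 28 29 30
G :  0  0  0  0  0  1  1  1  1  1  2  2  2  2  0  0  0  0  0  1  1  1  1  1  2  2  2  2  0  0  0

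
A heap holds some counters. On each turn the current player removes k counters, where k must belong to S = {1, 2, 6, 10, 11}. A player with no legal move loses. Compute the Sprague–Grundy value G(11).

n :  0  1  2  3  4  5  6  7  8  9 10 11
G :  0  1  2  0  1  2  3  0  1  2  3  4

4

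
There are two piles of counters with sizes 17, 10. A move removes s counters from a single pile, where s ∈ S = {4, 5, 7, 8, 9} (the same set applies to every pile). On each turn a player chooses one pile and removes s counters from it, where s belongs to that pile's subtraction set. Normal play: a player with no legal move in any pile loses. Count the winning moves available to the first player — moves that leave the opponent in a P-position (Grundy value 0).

All piles use S = {4, 5, 7, 8, 9}:
G(0) = 0
G(1) = mex{} = 0
G(2) = mex{} = 0
G(3) = mex{} = 0
G(4) = mex{0} = 1
G(5) = mex{0,0} = 1
G(6) = mex{0,0} = 1
G(7) = mex{0,0,0} = 1
G(8) = mex{1,0,0,0} = 2
G(9) = mex{1,1,0,0,0} = 2
G(10) = mex{1,1,0,0,0} = 2
G(11) = mex{1,1,1,0,0} = 2
G(12) = mex{2,1,1,1,0} = 3
G(13) = mex{2,2,1,1,1} = 0
G(14) = mex{2,2,1,1,1} = 0
G(15) = mex{2,2,2,1,1} = 0
G(16) = mex{3,2,2,2,1} = 0
G(17) = mex{0,3,2,2,2} = 1
Pile A: G(17) = 1.
Pile B: G(10) = 2.
Combined Grundy value = 1 ⊕ 2 = 3.
A winning move leaves total XOR = 0, i.e. changes one component's Grundy value g to g ⊕ X where X is the current total.
Pile A: need g' = 1⊕3 = 2. Options: 17−4→G=0, 17−5→G=3, 17−7→G=2, 17−8→G=2, 17−9→G=2. Hits: 3.
Pile B: need g' = 2⊕3 = 1. Options: 10−4→G=1, 10−5→G=1, 10−7→G=0, 10−8→G=0, 10−9→G=0. Hits: 2.

5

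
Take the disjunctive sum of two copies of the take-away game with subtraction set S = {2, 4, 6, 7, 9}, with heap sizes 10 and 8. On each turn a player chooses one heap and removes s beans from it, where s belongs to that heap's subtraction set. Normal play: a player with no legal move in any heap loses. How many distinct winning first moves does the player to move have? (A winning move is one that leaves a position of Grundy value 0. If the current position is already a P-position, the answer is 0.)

1

All heaps use S = {2, 4, 6, 7, 9}:
G(0) = 0
G(1) = mex{} = 0
G(2) = mex{0} = 1
G(3) = mex{0} = 1
G(4) = mex{1,0} = 2
G(5) = mex{1,0} = 2
G(6) = mex{2,1,0} = 3
G(7) = mex{2,1,0,0} = 3
G(8) = mex{3,2,1,0} = 4
G(9) = mex{3,2,1,1,0} = 4
G(10) = mex{4,3,2,1,0} = 5
Heap A: G(10) = 5.
Heap B: G(8) = 4.
Combined Grundy value = 5 ⊕ 4 = 1.
A winning move leaves total XOR = 0, i.e. changes one component's Grundy value g to g ⊕ X where X is the current total.
Heap A: need g' = 5⊕1 = 4. Options: 10−2→G=4, 10−4→G=3, 10−6→G=2, 10−7→G=1, 10−9→G=0. Hits: 1.
Heap B: need g' = 4⊕1 = 5. Options: 8−2→G=3, 8−4→G=2, 8−6→G=1, 8−7→G=0. Hits: 0.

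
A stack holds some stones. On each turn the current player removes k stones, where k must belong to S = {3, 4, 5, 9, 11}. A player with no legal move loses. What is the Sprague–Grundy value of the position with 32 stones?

1

G(0) = 0
G(1) = mex{} = 0
G(2) = mex{} = 0
G(3) = mex{0} = 1
G(4) = mex{0,0} = 1
G(5) = mex{0,0,0} = 1
G(6) = mex{1,0,0} = 2
G(7) = mex{1,1,0} = 2
G(8) = mex{1,1,1} = 0
G(9) = mex{2,1,1,0} = 3
G(10) = mex{2,2,1,0} = 3
G(11) = mex{0,2,2,0,0} = 1
G(12) = mex{3,0,2,1,0} = 4
G(13) = mex{3,3,0,1,0} = 2
G(14) = mex{1,3,3,1,1} = 0
G(15) = mex{4,1,3,2,1} = 0
G(16) = mex{2,4,1,2,1} = 0
G(17) = mex{0,2,4,0,2} = 1
G(18) = mex{0,0,2,3,2} = 1
G(19) = mex{0,0,0,3,0} = 1
G(20) = mex{1,0,0,1,3} = 2
G(21) = mex{1,1,0,4,3} = 2
G(22) = mex{1,1,1,2,1} = 0
G(23) = mex{2,1,1,0,4} = 3
G(24) = mex{2,2,1,0,2} = 3
G(25) = mex{0,2,2,0,0} = 1
G(26) = mex{3,0,2,1,0} = 4
G(27) = mex{3,3,0,1,0} = 2
G(28) = mex{1,3,3,1,1} = 0
G(29) = mex{4,1,3,2,1} = 0
G(30) = mex{2,4,1,2,1} = 0
G(31) = mex{0,2,4,0,2} = 1
G(32) = mex{0,0,2,3,2} = 1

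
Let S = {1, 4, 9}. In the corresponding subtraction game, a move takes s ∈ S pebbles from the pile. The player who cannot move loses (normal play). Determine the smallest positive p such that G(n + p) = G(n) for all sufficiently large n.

n :  0  1  2  3  4  5  6  7  8  9 10 11 12 13 14 15
G :  0  1  0  1  2  0  1  0  1  2  0  1  0  1  2  0
G(n+5) = G(n) holds for n = 0,…,8 (a full window of length max(S) = 9), so the sequence is purely periodic with period 5.

5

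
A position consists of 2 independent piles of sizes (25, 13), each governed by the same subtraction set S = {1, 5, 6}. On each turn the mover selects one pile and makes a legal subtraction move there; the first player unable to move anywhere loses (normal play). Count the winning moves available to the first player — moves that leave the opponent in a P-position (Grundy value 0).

2

All piles use S = {1, 5, 6}:
n :  0  1  2  3  4  5  6  7  8  9 10 11 12 13 14 15 16 17 18 19 20 21 22 23 24 25
G :  0  1  0  1  0  1  2  3  2  3  2  0  1  0  1  0  1  2  3  2  3  2  0  1  0  1
Pile A: G(25) = 1.
Pile B: G(13) = 0.
Combined Grundy value = 1 ⊕ 0 = 1.
A winning move leaves total XOR = 0, i.e. changes one component's Grundy value g to g ⊕ X where X is the current total.
Pile A: need g' = 1⊕1 = 0. Options: 25−1→G=0, 25−5→G=3, 25−6→G=2. Hits: 1.
Pile B: need g' = 0⊕1 = 1. Options: 13−1→G=1, 13−5→G=2, 13−6→G=3. Hits: 1.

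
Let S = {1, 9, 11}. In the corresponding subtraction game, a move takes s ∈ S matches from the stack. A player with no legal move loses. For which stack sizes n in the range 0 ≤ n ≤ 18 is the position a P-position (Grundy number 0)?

G(0) = 0
G(1) = mex{0} = 1
G(2) = mex{1} = 0
G(3) = mex{0} = 1
G(4) = mex{1} = 0
G(5) = mex{0} = 1
G(6) = mex{1} = 0
G(7) = mex{0} = 1
G(8) = mex{1} = 0
G(9) = mex{0,0} = 1
G(10) = mex{1,1} = 0
G(11) = mex{0,0,0} = 1
G(12) = mex{1,1,1} = 0
G(13) = mex{0,0,0} = 1
G(14) = mex{1,1,1} = 0
G(15) = mex{0,0,0} = 1
G(16) = mex{1,1,1} = 0
G(17) = mex{0,0,0} = 1
G(18) = mex{1,1,1} = 0
P-positions are exactly the n with G(n) = 0.

0, 2, 4, 6, 8, 10, 12, 14, 16, 18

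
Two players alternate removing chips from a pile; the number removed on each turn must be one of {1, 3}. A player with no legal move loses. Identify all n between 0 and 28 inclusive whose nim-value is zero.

0, 2, 4, 6, 8, 10, 12, 14, 16, 18, 20, 22, 24, 26, 28

G(0) = 0
G(1) = mex{0} = 1
G(2) = mex{1} = 0
G(3) = mex{0,0} = 1
G(4) = mex{1,1} = 0
G(5) = mex{0,0} = 1
G(6) = mex{1,1} = 0
G(7) = mex{0,0} = 1
G(8) = mex{1,1} = 0
G(9) = mex{0,0} = 1
G(10) = mex{1,1} = 0
G(11) = mex{0,0} = 1
G(12) = mex{1,1} = 0
G(13) = mex{0,0} = 1
G(14) = mex{1,1} = 0
G(15) = mex{0,0} = 1
G(16) = mex{1,1} = 0
G(17) = mex{0,0} = 1
G(18) = mex{1,1} = 0
G(19) = mex{0,0} = 1
G(20) = mex{1,1} = 0
G(21) = mex{0,0} = 1
G(22) = mex{1,1} = 0
G(23) = mex{0,0} = 1
G(24) = mex{1,1} = 0
G(25) = mex{0,0} = 1
G(26) = mex{1,1} = 0
G(27) = mex{0,0} = 1
G(28) = mex{1,1} = 0
P-positions are exactly the n with G(n) = 0.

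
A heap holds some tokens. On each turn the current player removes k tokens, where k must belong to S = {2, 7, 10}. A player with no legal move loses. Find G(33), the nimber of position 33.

2

n :  0  1  2  3  4  5  6  7  8  9 10 11 12 13 14 15 16 17 18 19 20 21 22 23 24 25 26 27 28 29 30 31 32 33
G :  0  0  1  1  0  0  1  1  2  0  3  1  2  0  3  1  2  0  0  1  1  0  0  1  1  2  0  3  1  2  0  3  1  2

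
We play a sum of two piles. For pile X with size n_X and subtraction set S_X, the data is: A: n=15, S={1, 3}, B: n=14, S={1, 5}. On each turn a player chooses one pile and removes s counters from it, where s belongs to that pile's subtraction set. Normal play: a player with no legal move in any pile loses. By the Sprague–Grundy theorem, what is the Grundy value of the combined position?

1

Pile A, S = {1, 3}:
G(0) = 0
G(1) = mex{0} = 1
G(2) = mex{1} = 0
G(3) = mex{0,0} = 1
G(4) = mex{1,1} = 0
G(5) = mex{0,0} = 1
G(6) = mex{1,1} = 0
G(7) = mex{0,0} = 1
G(8) = mex{1,1} = 0
G(9) = mex{0,0} = 1
G(10) = mex{1,1} = 0
G(11) = mex{0,0} = 1
G(12) = mex{1,1} = 0
G(13) = mex{0,0} = 1
G(14) = mex{1,1} = 0
G(15) = mex{0,0} = 1
G_A(15) = 1.
Pile B, S = {1, 5}:
G(0) = 0
G(1) = mex{0} = 1
G(2) = mex{1} = 0
G(3) = mex{0} = 1
G(4) = mex{1} = 0
G(5) = mex{0,0} = 1
G(6) = mex{1,1} = 0
G(7) = mex{0,0} = 1
G(8) = mex{1,1} = 0
G(9) = mex{0,0} = 1
G(10) = mex{1,1} = 0
G(11) = mex{0,0} = 1
G(12) = mex{1,1} = 0
G(13) = mex{0,0} = 1
G(14) = mex{1,1} = 0
G_B(14) = 0.
Combined Grundy value = 1 ⊕ 0 = 1.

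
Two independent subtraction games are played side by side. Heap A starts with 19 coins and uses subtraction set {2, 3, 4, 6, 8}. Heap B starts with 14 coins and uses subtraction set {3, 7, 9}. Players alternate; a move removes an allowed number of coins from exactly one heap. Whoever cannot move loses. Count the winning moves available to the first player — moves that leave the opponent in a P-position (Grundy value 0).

1

Heap A, S = {2, 3, 4, 6, 8}:
G(0) = 0
G(1) = mex{} = 0
G(2) = mex{0} = 1
G(3) = mex{0,0} = 1
G(4) = mex{1,0,0} = 2
G(5) = mex{1,1,0} = 2
G(6) = mex{2,1,1,0} = 3
G(7) = mex{2,2,1,0} = 3
G(8) = mex{3,2,2,1,0} = 4
G(9) = mex{3,3,2,1,0} = 4
G(10) = mex{4,3,3,2,1} = 0
G(11) = mex{4,4,3,2,1} = 0
G(12) = mex{0,4,4,3,2} = 1
G(13) = mex{0,0,4,3,2} = 1
G(14) = mex{1,0,0,4,3} = 2
G(15) = mex{1,1,0,4,3} = 2
G(16) = mex{2,1,1,0,4} = 3
G(17) = mex{2,2,1,0,4} = 3
G(18) = mex{3,2,2,1,0} = 4
G(19) = mex{3,3,2,1,0} = 4
G_A(19) = 4.
Heap B, S = {3, 7, 9}:
G(0) = 0
G(1) = mex{} = 0
G(2) = mex{} = 0
G(3) = mex{0} = 1
G(4) = mex{0} = 1
G(5) = mex{0} = 1
G(6) = mex{1} = 0
G(7) = mex{1,0} = 2
G(8) = mex{1,0} = 2
G(9) = mex{0,0,0} = 1
G(10) = mex{2,1,0} = 3
G(11) = mex{2,1,0} = 3
G(12) = mex{1,1,1} = 0
G(13) = mex{3,0,1} = 2
G(14) = mex{3,2,1} = 0
G_B(14) = 0.
Combined Grundy value = 4 ⊕ 0 = 4.
A winning move leaves total XOR = 0, i.e. changes one component's Grundy value g to g ⊕ X where X is the current total.
Heap A: need g' = 4⊕4 = 0. Options: 19−2→G=3, 19−3→G=3, 19−4→G=2, 19−6→G=1, 19−8→G=0. Hits: 1.
Heap B: need g' = 0⊕4 = 4. Options: 14−3→G=3, 14−7→G=2, 14−9→G=1. Hits: 0.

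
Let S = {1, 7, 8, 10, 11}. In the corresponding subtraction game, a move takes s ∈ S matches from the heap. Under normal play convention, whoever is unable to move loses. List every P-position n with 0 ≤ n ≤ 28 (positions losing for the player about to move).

0, 2, 4, 6, 18, 20, 22, 24

G(0) = 0
G(1) = mex{0} = 1
G(2) = mex{1} = 0
G(3) = mex{0} = 1
G(4) = mex{1} = 0
G(5) = mex{0} = 1
G(6) = mex{1} = 0
G(7) = mex{0,0} = 1
G(8) = mex{1,1,0} = 2
G(9) = mex{2,0,1} = 3
G(10) = mex{3,1,0,0} = 2
G(11) = mex{2,0,1,1,0} = 3
G(12) = mex{3,1,0,0,1} = 2
G(13) = mex{2,0,1,1,0} = 3
G(14) = mex{3,1,0,0,1} = 2
G(15) = mex{2,2,1,1,0} = 3
G(16) = mex{3,3,2,0,1} = 4
G(17) = mex{4,2,3,1,0} = 5
G(18) = mex{5,3,2,2,1} = 0
G(19) = mex{0,2,3,3,2} = 1
G(20) = mex{1,3,2,2,3} = 0
G(21) = mex{0,2,3,3,2} = 1
G(22) = mex{1,3,2,2,3} = 0
G(23) = mex{0,4,3,3,2} = 1
G(24) = mex{1,5,4,2,3} = 0
G(25) = mex{0,0,5,3,2} = 1
G(26) = mex{1,1,0,4,3} = 2
G(27) = mex{2,0,1,5,4} = 3
G(28) = mex{3,1,0,0,5} = 2
P-positions are exactly the n with G(n) = 0.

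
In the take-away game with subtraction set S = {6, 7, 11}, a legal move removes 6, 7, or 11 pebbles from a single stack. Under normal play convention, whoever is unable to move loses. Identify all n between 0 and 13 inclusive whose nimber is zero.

G(0) = 0
G(1) = mex{} = 0
G(2) = mex{} = 0
G(3) = mex{} = 0
G(4) = mex{} = 0
G(5) = mex{} = 0
G(6) = mex{0} = 1
G(7) = mex{0,0} = 1
G(8) = mex{0,0} = 1
G(9) = mex{0,0} = 1
G(10) = mex{0,0} = 1
G(11) = mex{0,0,0} = 1
G(12) = mex{1,0,0} = 2
G(13) = mex{1,1,0} = 2
P-positions are exactly the n with G(n) = 0.

0, 1, 2, 3, 4, 5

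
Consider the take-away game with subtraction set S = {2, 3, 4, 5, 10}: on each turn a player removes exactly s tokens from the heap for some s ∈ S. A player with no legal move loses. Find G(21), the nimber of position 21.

n :  0  1  2  3  4  5  6  7  8  9 10 11 12 13 14 15 16 17 18 19 20 21
G :  0  0  1  1  2  2  3  0  0  1  1  2  2  3  0  0  1  1  2  2  3  0

0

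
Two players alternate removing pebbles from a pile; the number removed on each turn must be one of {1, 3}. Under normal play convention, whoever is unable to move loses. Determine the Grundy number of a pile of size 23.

G(0) = 0
G(1) = mex{0} = 1
G(2) = mex{1} = 0
G(3) = mex{0,0} = 1
G(4) = mex{1,1} = 0
G(5) = mex{0,0} = 1
G(6) = mex{1,1} = 0
G(7) = mex{0,0} = 1
G(8) = mex{1,1} = 0
G(9) = mex{0,0} = 1
G(10) = mex{1,1} = 0
G(11) = mex{0,0} = 1
G(12) = mex{1,1} = 0
G(13) = mex{0,0} = 1
G(14) = mex{1,1} = 0
G(15) = mex{0,0} = 1
G(16) = mex{1,1} = 0
G(17) = mex{0,0} = 1
G(18) = mex{1,1} = 0
G(19) = mex{0,0} = 1
G(20) = mex{1,1} = 0
G(21) = mex{0,0} = 1
G(22) = mex{1,1} = 0
G(23) = mex{0,0} = 1

1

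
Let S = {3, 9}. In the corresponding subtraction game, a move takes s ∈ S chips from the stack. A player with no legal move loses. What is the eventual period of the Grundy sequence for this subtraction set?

6

n :  0  1  2  3  4  5  6  7  8  9 10 11 12 13 14 15 16
G :  0  0  0  1  1  1  0  0  0  1  1  1  0  0  0  1  1
G(n+6) = G(n) holds for n = 0,…,8 (a full window of length max(S) = 9), so the sequence is purely periodic with period 6.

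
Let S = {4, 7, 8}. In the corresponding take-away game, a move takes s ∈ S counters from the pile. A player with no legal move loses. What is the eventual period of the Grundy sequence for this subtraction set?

G(0) = 0
G(1) = mex{} = 0
G(2) = mex{} = 0
G(3) = mex{} = 0
G(4) = mex{0} = 1
G(5) = mex{0} = 1
G(6) = mex{0} = 1
G(7) = mex{0,0} = 1
G(8) = mex{1,0,0} = 2
G(9) = mex{1,0,0} = 2
G(10) = mex{1,0,0} = 2
G(11) = mex{1,1,0} = 2
G(12) = mex{2,1,1} = 0
G(13) = mex{2,1,1} = 0
G(14) = mex{2,1,1} = 0
G(15) = mex{2,2,1} = 0
G(16) = mex{0,2,2} = 1
G(17) = mex{0,2,2} = 1
G(18) = mex{0,2,2} = 1
G(19) = mex{0,0,2} = 1
G(20) = mex{1,0,0} = 2
G(21) = mex{1,0,0} = 2
G(22) = mex{1,0,0} = 2
G(23) = mex{1,1,0} = 2
G(24) = mex{2,1,1} = 0
G(25) = mex{2,1,1} = 0
G(n+12) = G(n) holds for n = 0,…,7 (a full window of length max(S) = 8), so the sequence is purely periodic with period 12.

12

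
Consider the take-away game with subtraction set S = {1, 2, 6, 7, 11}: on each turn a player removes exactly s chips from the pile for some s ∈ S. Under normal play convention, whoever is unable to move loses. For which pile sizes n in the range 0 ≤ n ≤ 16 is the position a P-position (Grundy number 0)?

0, 3, 8, 12, 16

n :  0  1  2  3  4  5  6  7  8  9 10 11 12 13 14 15 16
G :  0  1  2  0  1  2  3  4  0  1  2  3  0  1  2  3  0
P-positions are exactly the n with G(n) = 0.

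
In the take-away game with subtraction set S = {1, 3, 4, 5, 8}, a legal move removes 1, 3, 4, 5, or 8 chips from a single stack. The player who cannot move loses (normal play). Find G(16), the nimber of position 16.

3

G(0) = 0
G(1) = mex{0} = 1
G(2) = mex{1} = 0
G(3) = mex{0,0} = 1
G(4) = mex{1,1,0} = 2
G(5) = mex{2,0,1,0} = 3
G(6) = mex{3,1,0,1} = 2
G(7) = mex{2,2,1,0} = 3
G(8) = mex{3,3,2,1,0} = 4
G(9) = mex{4,2,3,2,1} = 0
G(10) = mex{0,3,2,3,0} = 1
G(11) = mex{1,4,3,2,1} = 0
G(12) = mex{0,0,4,3,2} = 1
G(13) = mex{1,1,0,4,3} = 2
G(14) = mex{2,0,1,0,2} = 3
G(15) = mex{3,1,0,1,3} = 2
G(16) = mex{2,2,1,0,4} = 3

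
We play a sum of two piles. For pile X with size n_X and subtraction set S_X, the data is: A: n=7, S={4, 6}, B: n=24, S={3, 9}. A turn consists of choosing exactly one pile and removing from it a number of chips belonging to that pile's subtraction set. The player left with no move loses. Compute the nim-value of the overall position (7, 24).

Pile A, S = {4, 6}:
G(0) = 0
G(1) = mex{} = 0
G(2) = mex{} = 0
G(3) = mex{} = 0
G(4) = mex{0} = 1
G(5) = mex{0} = 1
G(6) = mex{0,0} = 1
G(7) = mex{0,0} = 1
G_A(7) = 1.
Pile B, S = {3, 9}:
n :  0  1  2  3  4  5  6  7  8  9 10 11 12 13 14 15 16 17 18 19 20 21 22 23 24
G :  0  0  0  1  1  1  0  0  0  1  1  1  0  0  0  1  1  1  0  0  0  1  1  1  0
G_B(24) = 0.
Combined Grundy value = 1 ⊕ 0 = 1.

1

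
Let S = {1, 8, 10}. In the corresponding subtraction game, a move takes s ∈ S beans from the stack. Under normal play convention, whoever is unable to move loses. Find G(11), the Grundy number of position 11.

G(0) = 0
G(1) = mex{0} = 1
G(2) = mex{1} = 0
G(3) = mex{0} = 1
G(4) = mex{1} = 0
G(5) = mex{0} = 1
G(6) = mex{1} = 0
G(7) = mex{0} = 1
G(8) = mex{1,0} = 2
G(9) = mex{2,1} = 0
G(10) = mex{0,0,0} = 1
G(11) = mex{1,1,1} = 0

0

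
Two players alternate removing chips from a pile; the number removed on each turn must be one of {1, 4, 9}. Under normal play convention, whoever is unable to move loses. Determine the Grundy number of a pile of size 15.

0

n :  0  1  2  3  4  5  6  7  8  9 10 11 12 13 14 15
G :  0  1  0  1  2  0  1  0  1  2  0  1  0  1  2  0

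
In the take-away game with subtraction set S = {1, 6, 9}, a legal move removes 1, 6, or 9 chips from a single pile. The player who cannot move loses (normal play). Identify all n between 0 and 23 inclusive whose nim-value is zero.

n :  0  1  2  3  4  5  6  7  8  9 10 11 12 13 14 15 16 17 18 19 20 21 22 23
G :  0  1  0  1  0  1  2  0  1  2  3  2  0  1  0  1  2  0  1  0  1  2  0  1
P-positions are exactly the n with G(n) = 0.

0, 2, 4, 7, 12, 14, 17, 19, 22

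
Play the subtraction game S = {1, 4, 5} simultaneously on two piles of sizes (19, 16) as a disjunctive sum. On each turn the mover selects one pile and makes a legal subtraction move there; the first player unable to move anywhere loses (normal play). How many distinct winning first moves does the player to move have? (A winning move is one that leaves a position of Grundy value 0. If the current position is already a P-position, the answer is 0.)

All piles use S = {1, 4, 5}:
G(0) = 0
G(1) = mex{0} = 1
G(2) = mex{1} = 0
G(3) = mex{0} = 1
G(4) = mex{1,0} = 2
G(5) = mex{2,1,0} = 3
G(6) = mex{3,0,1} = 2
G(7) = mex{2,1,0} = 3
G(8) = mex{3,2,1} = 0
G(9) = mex{0,3,2} = 1
G(10) = mex{1,2,3} = 0
G(11) = mex{0,3,2} = 1
G(12) = mex{1,0,3} = 2
G(13) = mex{2,1,0} = 3
G(14) = mex{3,0,1} = 2
G(15) = mex{2,1,0} = 3
G(16) = mex{3,2,1} = 0
G(17) = mex{0,3,2} = 1
G(18) = mex{1,2,3} = 0
G(19) = mex{0,3,2} = 1
Pile A: G(19) = 1.
Pile B: G(16) = 0.
Combined Grundy value = 1 ⊕ 0 = 1.
A winning move leaves total XOR = 0, i.e. changes one component's Grundy value g to g ⊕ X where X is the current total.
Pile A: need g' = 1⊕1 = 0. Options: 19−1→G=0, 19−4→G=3, 19−5→G=2. Hits: 1.
Pile B: need g' = 0⊕1 = 1. Options: 16−1→G=3, 16−4→G=2, 16−5→G=1. Hits: 1.

2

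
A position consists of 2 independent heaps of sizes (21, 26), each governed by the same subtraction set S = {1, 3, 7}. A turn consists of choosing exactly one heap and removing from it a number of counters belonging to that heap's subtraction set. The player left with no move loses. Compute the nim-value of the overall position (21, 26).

All heaps use S = {1, 3, 7}:
G(0) = 0
G(1) = mex{0} = 1
G(2) = mex{1} = 0
G(3) = mex{0,0} = 1
G(4) = mex{1,1} = 0
G(5) = mex{0,0} = 1
G(6) = mex{1,1} = 0
G(7) = mex{0,0,0} = 1
G(8) = mex{1,1,1} = 0
G(9) = mex{0,0,0} = 1
G(10) = mex{1,1,1} = 0
G(11) = mex{0,0,0} = 1
G(12) = mex{1,1,1} = 0
G(13) = mex{0,0,0} = 1
G(14) = mex{1,1,1} = 0
G(15) = mex{0,0,0} = 1
G(16) = mex{1,1,1} = 0
G(17) = mex{0,0,0} = 1
G(18) = mex{1,1,1} = 0
G(19) = mex{0,0,0} = 1
G(20) = mex{1,1,1} = 0
G(21) = mex{0,0,0} = 1
G(22) = mex{1,1,1} = 0
G(23) = mex{0,0,0} = 1
G(24) = mex{1,1,1} = 0
G(25) = mex{0,0,0} = 1
G(26) = mex{1,1,1} = 0
Heap A: G(21) = 1.
Heap B: G(26) = 0.
Combined Grundy value = 1 ⊕ 0 = 1.

1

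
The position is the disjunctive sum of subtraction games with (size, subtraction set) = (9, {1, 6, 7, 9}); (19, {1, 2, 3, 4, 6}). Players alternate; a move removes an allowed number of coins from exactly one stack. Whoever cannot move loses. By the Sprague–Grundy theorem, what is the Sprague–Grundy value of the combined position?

Stack A, S = {1, 6, 7, 9}:
G(0) = 0
G(1) = mex{0} = 1
G(2) = mex{1} = 0
G(3) = mex{0} = 1
G(4) = mex{1} = 0
G(5) = mex{0} = 1
G(6) = mex{1,0} = 2
G(7) = mex{2,1,0} = 3
G(8) = mex{3,0,1} = 2
G(9) = mex{2,1,0,0} = 3
G_A(9) = 3.
Stack B, S = {1, 2, 3, 4, 6}:
n :  0  1  2  3  4  5  6  7  8  9 10 11 12 13 14 15 16 17 18 19
G :  0  1  2  3  4  0  1  2  3  4  0  1  2  3  4  0  1  2  3  4
G_B(19) = 4.
Combined Grundy value = 3 ⊕ 4 = 7.

7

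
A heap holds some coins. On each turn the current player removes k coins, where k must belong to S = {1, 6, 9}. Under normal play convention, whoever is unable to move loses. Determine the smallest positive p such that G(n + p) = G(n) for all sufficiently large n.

5

G(0) = 0
G(1) = mex{0} = 1
G(2) = mex{1} = 0
G(3) = mex{0} = 1
G(4) = mex{1} = 0
G(5) = mex{0} = 1
G(6) = mex{1,0} = 2
G(7) = mex{2,1} = 0
G(8) = mex{0,0} = 1
G(9) = mex{1,1,0} = 2
G(10) = mex{2,0,1} = 3
G(11) = mex{3,1,0} = 2
G(12) = mex{2,2,1} = 0
G(13) = mex{0,0,0} = 1
G(14) = mex{1,1,1} = 0
G(15) = mex{0,2,2} = 1
G(16) = mex{1,3,0} = 2
G(17) = mex{2,2,1} = 0
G(18) = mex{0,0,2} = 1
G(19) = mex{1,1,3} = 0
G(20) = mex{0,0,2} = 1
G(21) = mex{1,1,0} = 2
G(22) = mex{2,2,1} = 0
G(23) = mex{0,0,0} = 1
G(24) = mex{1,1,1} = 0
G(25) = mex{0,0,2} = 1
G(26) = mex{1,1,0} = 2
From n = 11 onward G(n+5) = G(n); since this holds over max(S) = 9 consecutive positions the period is 5 (pre-period 11).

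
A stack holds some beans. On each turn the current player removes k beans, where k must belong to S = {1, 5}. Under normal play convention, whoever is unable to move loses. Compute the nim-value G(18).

G(0) = 0
G(1) = mex{0} = 1
G(2) = mex{1} = 0
G(3) = mex{0} = 1
G(4) = mex{1} = 0
G(5) = mex{0,0} = 1
G(6) = mex{1,1} = 0
G(7) = mex{0,0} = 1
G(8) = mex{1,1} = 0
G(9) = mex{0,0} = 1
G(10) = mex{1,1} = 0
G(11) = mex{0,0} = 1
G(12) = mex{1,1} = 0
G(13) = mex{0,0} = 1
G(14) = mex{1,1} = 0
G(15) = mex{0,0} = 1
G(16) = mex{1,1} = 0
G(17) = mex{0,0} = 1
G(18) = mex{1,1} = 0

0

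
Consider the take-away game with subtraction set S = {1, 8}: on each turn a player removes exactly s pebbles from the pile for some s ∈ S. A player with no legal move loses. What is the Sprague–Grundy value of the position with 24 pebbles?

0

n :  0  1  2  3  4  5  6  7  8  9 10 11 12 13 14 15 16 17 18 19 20 21 22 23 24
G :  0  1  0  1  0  1  0  1  2  0  1  0  1  0  1  0  1  2  0  1  0  1  0  1  0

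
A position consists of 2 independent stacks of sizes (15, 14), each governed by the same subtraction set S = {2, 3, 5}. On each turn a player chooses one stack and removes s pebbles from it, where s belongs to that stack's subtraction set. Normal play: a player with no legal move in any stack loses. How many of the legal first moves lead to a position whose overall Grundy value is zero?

All stacks use S = {2, 3, 5}:
G(0) = 0
G(1) = mex{} = 0
G(2) = mex{0} = 1
G(3) = mex{0,0} = 1
G(4) = mex{1,0} = 2
G(5) = mex{1,1,0} = 2
G(6) = mex{2,1,0} = 3
G(7) = mex{2,2,1} = 0
G(8) = mex{3,2,1} = 0
G(9) = mex{0,3,2} = 1
G(10) = mex{0,0,2} = 1
G(11) = mex{1,0,3} = 2
G(12) = mex{1,1,0} = 2
G(13) = mex{2,1,0} = 3
G(14) = mex{2,2,1} = 0
G(15) = mex{3,2,1} = 0
Stack A: G(15) = 0.
Stack B: G(14) = 0.
Combined Grundy value = 0 ⊕ 0 = 0.
A winning move leaves total XOR = 0, i.e. changes one component's Grundy value g to g ⊕ X where X is the current total.
Stack A: target g' = 0⊕0 = 0, but every legal move changes the Grundy value (mex property), so 0 moves.
Stack B: target g' = 0⊕0 = 0, but every legal move changes the Grundy value (mex property), so 0 moves.

0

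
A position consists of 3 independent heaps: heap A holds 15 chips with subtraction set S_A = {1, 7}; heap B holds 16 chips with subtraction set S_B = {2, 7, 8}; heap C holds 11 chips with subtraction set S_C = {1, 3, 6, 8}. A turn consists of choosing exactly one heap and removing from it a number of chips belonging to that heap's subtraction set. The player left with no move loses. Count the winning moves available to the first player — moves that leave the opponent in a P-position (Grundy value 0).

0

Heap A, S = {1, 7}:
n :  0  1  2  3  4  5  6  7  8  9 10 11 12 13 14 15
G :  0  1  0  1  0  1  0  1  0  1  0  1  0  1  0  1
G_A(15) = 1.
Heap B, S = {2, 7, 8}:
n :  0  1  2  3  4  5  6  7  8  9 10 11 12 13 14 15 16
G :  0  0  1  1  0  0  1  1  2  2  0  3  1  2  0  0  1
G_B(16) = 1.
Heap C, S = {1, 3, 6, 8}:
n :  0  1  2  3  4  5  6  7  8  9 10 11
G :  0  1  0  1  0  1  2  3  2  0  1  0
G_C(11) = 0.
Combined Grundy value = 1 ⊕ 1 ⊕ 0 = 0.
A winning move leaves total XOR = 0, i.e. changes one component's Grundy value g to g ⊕ X where X is the current total.
Heap A: target g' = 1⊕0 = 1, but every legal move changes the Grundy value (mex property), so 0 moves.
Heap B: target g' = 1⊕0 = 1, but every legal move changes the Grundy value (mex property), so 0 moves.
Heap C: target g' = 0⊕0 = 0, but every legal move changes the Grundy value (mex property), so 0 moves.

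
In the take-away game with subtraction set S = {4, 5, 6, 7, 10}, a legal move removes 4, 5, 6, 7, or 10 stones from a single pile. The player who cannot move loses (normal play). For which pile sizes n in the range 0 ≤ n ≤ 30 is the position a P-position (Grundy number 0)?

n :  0  1  2  3  4  5  6  7  8  9 10 11 12 13 14 15 16 17 18 19 20 21 22 23 24 25 26 27 28 29 30
G :  0  0  0  0  1  1  1  1  2  2  2  2  3  3  0  0  0  0  1  1  1  1  2  2  2  2  3  3  0  0  0
P-positions are exactly the n with G(n) = 0.

0, 1, 2, 3, 14, 15, 16, 17, 28, 29, 30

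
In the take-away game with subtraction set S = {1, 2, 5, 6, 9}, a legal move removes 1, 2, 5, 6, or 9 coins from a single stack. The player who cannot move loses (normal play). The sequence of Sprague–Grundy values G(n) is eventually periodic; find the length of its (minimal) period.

7

n :  0  1  2  3  4  5  6  7  8  9 10 11 12 13 14 15 16 17
G :  0  1  2  0  1  2  3  0  1  2  0  1  2  3  0  1  2  0
G(n+7) = G(n) holds for n = 0,…,8 (a full window of length max(S) = 9), so the sequence is purely periodic with period 7.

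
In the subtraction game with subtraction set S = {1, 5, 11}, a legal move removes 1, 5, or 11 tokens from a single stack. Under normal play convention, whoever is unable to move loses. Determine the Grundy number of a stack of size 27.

G(0) = 0
G(1) = mex{0} = 1
G(2) = mex{1} = 0
G(3) = mex{0} = 1
G(4) = mex{1} = 0
G(5) = mex{0,0} = 1
G(6) = mex{1,1} = 0
G(7) = mex{0,0} = 1
G(8) = mex{1,1} = 0
G(9) = mex{0,0} = 1
G(10) = mex{1,1} = 0
G(11) = mex{0,0,0} = 1
G(12) = mex{1,1,1} = 0
G(13) = mex{0,0,0} = 1
G(14) = mex{1,1,1} = 0
G(15) = mex{0,0,0} = 1
G(16) = mex{1,1,1} = 0
G(17) = mex{0,0,0} = 1
G(18) = mex{1,1,1} = 0
G(19) = mex{0,0,0} = 1
G(20) = mex{1,1,1} = 0
G(21) = mex{0,0,0} = 1
G(22) = mex{1,1,1} = 0
G(23) = mex{0,0,0} = 1
G(24) = mex{1,1,1} = 0
G(25) = mex{0,0,0} = 1
G(26) = mex{1,1,1} = 0
G(27) = mex{0,0,0} = 1

1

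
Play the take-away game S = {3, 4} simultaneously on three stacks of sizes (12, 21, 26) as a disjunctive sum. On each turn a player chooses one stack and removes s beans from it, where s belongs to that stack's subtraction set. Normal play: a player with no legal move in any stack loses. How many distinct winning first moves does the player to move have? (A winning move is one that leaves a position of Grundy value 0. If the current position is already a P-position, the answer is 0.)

All stacks use S = {3, 4}:
n :  0  1  2  3  4  5  6  7  8  9 10 11 12 13 14 15 16 17 18 19 20 21 22 23 24 25 26
G :  0  0  0  1  1  1  2  0  0  0  1  1  1  2  0  0  0  1  1  1  2  0  0  0  1  1  1
Stack A: G(12) = 1.
Stack B: G(21) = 0.
Stack C: G(26) = 1.
Combined Grundy value = 1 ⊕ 0 ⊕ 1 = 0.
A winning move leaves total XOR = 0, i.e. changes one component's Grundy value g to g ⊕ X where X is the current total.
Stack A: target g' = 1⊕0 = 1, but every legal move changes the Grundy value (mex property), so 0 moves.
Stack B: target g' = 0⊕0 = 0, but every legal move changes the Grundy value (mex property), so 0 moves.
Stack C: target g' = 1⊕0 = 1, but every legal move changes the Grundy value (mex property), so 0 moves.

0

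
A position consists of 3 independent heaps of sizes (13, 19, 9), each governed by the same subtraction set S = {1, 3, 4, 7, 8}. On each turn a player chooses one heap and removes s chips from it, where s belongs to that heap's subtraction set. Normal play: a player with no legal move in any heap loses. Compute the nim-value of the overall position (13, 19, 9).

All heaps use S = {1, 3, 4, 7, 8}:
G(0) = 0
G(1) = mex{0} = 1
G(2) = mex{1} = 0
G(3) = mex{0,0} = 1
G(4) = mex{1,1,0} = 2
G(5) = mex{2,0,1} = 3
G(6) = mex{3,1,0} = 2
G(7) = mex{2,2,1,0} = 3
G(8) = mex{3,3,2,1,0} = 4
G(9) = mex{4,2,3,0,1} = 5
G(10) = mex{5,3,2,1,0} = 4
G(11) = mex{4,4,3,2,1} = 0
G(12) = mex{0,5,4,3,2} = 1
G(13) = mex{1,4,5,2,3} = 0
G(14) = mex{0,0,4,3,2} = 1
G(15) = mex{1,1,0,4,3} = 2
G(16) = mex{2,0,1,5,4} = 3
G(17) = mex{3,1,0,4,5} = 2
G(18) = mex{2,2,1,0,4} = 3
G(19) = mex{3,3,2,1,0} = 4
Heap A: G(13) = 0.
Heap B: G(19) = 4.
Heap C: G(9) = 5.
Combined Grundy value = 0 ⊕ 4 ⊕ 5 = 1.

1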